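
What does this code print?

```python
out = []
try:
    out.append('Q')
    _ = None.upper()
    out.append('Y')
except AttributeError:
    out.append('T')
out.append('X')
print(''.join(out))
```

Execution trace: 'Q' (try body) → 'T' (except AttributeError) → 'X' (after the try/except). Output: QTX

Answer: QTX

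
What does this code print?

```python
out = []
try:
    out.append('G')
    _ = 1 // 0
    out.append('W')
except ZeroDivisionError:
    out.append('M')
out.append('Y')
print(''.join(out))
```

Execution trace: 'G' (try body) → 'M' (except ZeroDivisionError) → 'Y' (after the try/except). Output: GMY

Answer: GMY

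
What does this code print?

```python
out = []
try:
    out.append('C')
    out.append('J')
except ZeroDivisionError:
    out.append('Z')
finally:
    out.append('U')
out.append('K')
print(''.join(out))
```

Execution trace: 'C' (try body) → 'J' (try body, no exception) → 'U' (finally) → 'K' (after the try/except). Output: CJUK

Answer: CJUK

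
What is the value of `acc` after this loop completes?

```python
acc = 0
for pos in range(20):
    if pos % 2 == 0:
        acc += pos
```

Sum of even numbers 0 to 19
`acc` takes the values: 0 → 2 → 6 → 12 → 20 → 30 → 42 → 56 → 72 → 90

Answer: 90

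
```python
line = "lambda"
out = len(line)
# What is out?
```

Trace:
`line = "lambda"` → line = 'lambda'
`out = len(line)` → out = 6
So out = 6

Answer: 6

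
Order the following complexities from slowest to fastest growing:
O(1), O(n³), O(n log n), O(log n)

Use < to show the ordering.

Ordered by growth rate: O(1) < O(log n) < O(n log n) < O(n³)

Answer: O(1) < O(log n) < O(n log n) < O(n³)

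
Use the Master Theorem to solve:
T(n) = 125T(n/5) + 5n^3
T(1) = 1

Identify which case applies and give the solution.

a=125, b=5, f(n)=5n^3. log_5(125) = 3. Since c=3 = 3, Case 2 applies: T(n) = Θ(n^log_b(a) · log n) = O(n^3 log n).

Answer: O(n^3 log n) - Case 2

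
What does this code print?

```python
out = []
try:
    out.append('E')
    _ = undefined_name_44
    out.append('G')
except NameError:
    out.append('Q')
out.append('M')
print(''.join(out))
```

Execution trace: 'E' (try body) → 'Q' (except NameError) → 'M' (after the try/except). Output: EQM

Answer: EQM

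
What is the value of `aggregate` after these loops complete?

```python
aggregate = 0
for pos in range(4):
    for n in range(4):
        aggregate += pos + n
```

Sum of all pos+n for pos,n in 4x4
`aggregate` takes the values: 0 → 1 → 3 → 6 → 7 → 9 → 12 → 16 → 18 → 21 → 25 → 30 → 33 → 37 → 42 → 48

Answer: 48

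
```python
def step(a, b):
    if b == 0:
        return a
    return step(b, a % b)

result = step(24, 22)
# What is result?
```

step(24, 22) -> step(22, 2) -> step(2, 0) -> 2

Answer: 2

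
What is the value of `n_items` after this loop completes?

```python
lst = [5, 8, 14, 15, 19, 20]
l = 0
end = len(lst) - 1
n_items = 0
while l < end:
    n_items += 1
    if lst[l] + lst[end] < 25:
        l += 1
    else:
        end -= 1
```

Steps to find pair summing to 25
`n_items` takes the values: 0 → 1 → 2 → 3 → 4 → 5

Answer: 5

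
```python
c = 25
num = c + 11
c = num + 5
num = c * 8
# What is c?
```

Trace:
`c = 25` → c = 25
`num = c + 11` → num = 36
`c = num + 5` → c = 41
`num = c * 8` → num = 328
So c = 41

Answer: 41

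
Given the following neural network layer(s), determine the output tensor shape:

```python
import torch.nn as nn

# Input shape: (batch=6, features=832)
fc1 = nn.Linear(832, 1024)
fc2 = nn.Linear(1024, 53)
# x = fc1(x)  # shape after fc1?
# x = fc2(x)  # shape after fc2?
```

Input: (6, 832) -> after fc1: (6, 1024) -> Output: (6, 53)

Answer: (6, 53)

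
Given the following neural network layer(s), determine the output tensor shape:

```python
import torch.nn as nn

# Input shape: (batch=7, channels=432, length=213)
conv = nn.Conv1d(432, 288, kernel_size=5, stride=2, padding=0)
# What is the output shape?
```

Input: (7, 432, 213) -> Output: (7, 288, 105)

Answer: (7, 288, 105)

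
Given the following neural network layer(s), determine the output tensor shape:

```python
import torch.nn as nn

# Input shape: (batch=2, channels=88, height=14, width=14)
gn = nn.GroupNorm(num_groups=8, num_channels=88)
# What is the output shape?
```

Input: (2, 88, 14, 14) -> Output: (2, 88, 14, 14)

Answer: (2, 88, 14, 14)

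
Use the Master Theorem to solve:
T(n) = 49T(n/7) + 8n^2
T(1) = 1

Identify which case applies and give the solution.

a=49, b=7, f(n)=8n^2. log_7(49) = 2. Since c=2 = 2, Case 2 applies: T(n) = Θ(n^log_b(a) · log n) = O(n^2 log n).

Answer: O(n^2 log n) - Case 2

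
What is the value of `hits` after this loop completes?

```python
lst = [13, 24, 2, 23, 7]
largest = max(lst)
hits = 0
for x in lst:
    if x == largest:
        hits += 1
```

Count of max value 24 in [13, 24, 2, 23, 7]
`hits` takes the values: 0 → 1

Answer: 1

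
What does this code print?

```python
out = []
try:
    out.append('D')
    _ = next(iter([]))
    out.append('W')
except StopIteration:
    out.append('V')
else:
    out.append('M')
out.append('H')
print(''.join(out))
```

Execution trace: 'D' (try body) → 'V' (except StopIteration) → 'H' (after the try/except). Output: DVH

Answer: DVH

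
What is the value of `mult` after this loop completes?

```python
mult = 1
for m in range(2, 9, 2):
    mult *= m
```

Product of even numbers 2 to 8
`mult` takes the values: 1 → 2 → 8 → 48 → 384

Answer: 384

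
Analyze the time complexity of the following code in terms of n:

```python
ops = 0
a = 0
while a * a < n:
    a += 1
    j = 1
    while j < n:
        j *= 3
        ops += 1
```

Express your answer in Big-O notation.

Each loop level contributes: √n × log n. Multiplying the contributions gives O(√n log n).

Answer: O(√n log n)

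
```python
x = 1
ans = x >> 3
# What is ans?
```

Trace:
`x = 1` → x = 1
`ans = x >> 3` → ans = 0
So ans = 0

Answer: 0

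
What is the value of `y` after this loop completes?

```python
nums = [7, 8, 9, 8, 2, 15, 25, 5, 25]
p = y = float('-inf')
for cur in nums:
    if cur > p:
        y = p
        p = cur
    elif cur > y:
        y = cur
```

Second largest (with repeats) in [7, 8, 9, 8, 2, 15, 25, 5, 25]
`y` takes the values: -inf → 7 → 8 → 9 → 15 → 25

Answer: 25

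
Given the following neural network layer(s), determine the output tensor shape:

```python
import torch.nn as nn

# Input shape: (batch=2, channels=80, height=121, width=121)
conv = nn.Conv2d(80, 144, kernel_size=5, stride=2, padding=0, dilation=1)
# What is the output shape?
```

Input: (2, 80, 121, 121) -> Output: (2, 144, 59, 59)

Answer: (2, 144, 59, 59)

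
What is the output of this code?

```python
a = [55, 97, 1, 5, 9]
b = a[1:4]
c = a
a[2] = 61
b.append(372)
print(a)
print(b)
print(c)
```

Key concept: slice vs alias.
Step by step:
`a = [55, 97, 1, 5, 9]` → a = [55, 97, 1, 5, 9]
`b = a[1:4]` → b = [97, 1, 5]
`c = a` → c = [55, 97, 1, 5, 9] (same object as a)
`a[2] = 61` → a = [55, 97, 61, 5, 9] (same object as c); c = [55, 97, 61, 5, 9] (same object as a)
`b.append(372)` → b = [97, 1, 5, 372]
`print(a)` → prints [55, 97, 61, 5, 9]
`print(b)` → prints [97, 1, 5, 372]
`print(c)` → prints [55, 97, 61, 5, 9]

Answer:
[55, 97, 61, 5, 9]
[97, 1, 5, 372]
[55, 97, 61, 5, 9]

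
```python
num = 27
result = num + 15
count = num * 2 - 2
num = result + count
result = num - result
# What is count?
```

Trace:
`num = 27` → num = 27
`result = num + 15` → result = 42
`count = num * 2 - 2` → count = 52
`num = result + count` → num = 94
`result = num - result` → result = 52
So count = 52

Answer: 52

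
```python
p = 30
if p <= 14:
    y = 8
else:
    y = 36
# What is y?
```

Trace:
`p = 30` → p = 30
`if p <= 14: ...` → p <= 14 is False, take else branch → y = 36
So y = 36

Answer: 36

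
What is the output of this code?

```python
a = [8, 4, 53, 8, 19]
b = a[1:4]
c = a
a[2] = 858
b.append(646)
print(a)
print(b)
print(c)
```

Key concept: slice vs alias.
Step by step:
`a = [8, 4, 53, 8, 19]` → a = [8, 4, 53, 8, 19]
`b = a[1:4]` → b = [4, 53, 8]
`c = a` → c = [8, 4, 53, 8, 19] (same object as a)
`a[2] = 858` → a = [8, 4, 858, 8, 19] (same object as c); c = [8, 4, 858, 8, 19] (same object as a)
`b.append(646)` → b = [4, 53, 8, 646]
`print(a)` → prints [8, 4, 858, 8, 19]
`print(b)` → prints [4, 53, 8, 646]
`print(c)` → prints [8, 4, 858, 8, 19]

Answer:
[8, 4, 858, 8, 19]
[4, 53, 8, 646]
[8, 4, 858, 8, 19]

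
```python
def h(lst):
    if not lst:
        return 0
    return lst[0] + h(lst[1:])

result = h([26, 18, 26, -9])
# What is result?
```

26 + 18 + 26 + (-9) + 0 = 61

Answer: 61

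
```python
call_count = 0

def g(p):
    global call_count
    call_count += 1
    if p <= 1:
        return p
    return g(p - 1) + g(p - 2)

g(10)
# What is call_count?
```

Calls(p) = 1 + Calls(p-1) + Calls(p-2); Calls(0)=Calls(1)=1. For p=10 this gives 177.

Answer: 177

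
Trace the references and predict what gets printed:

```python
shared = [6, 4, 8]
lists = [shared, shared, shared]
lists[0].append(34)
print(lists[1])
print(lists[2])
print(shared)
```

Key concept: list of same reference.
Step by step:
`shared = [6, 4, 8]` → shared = [6, 4, 8]
`lists = [shared, shared, shared]` → lists = [[6, 4, 8], [6, 4, 8], [6, 4, 8]]
`lists[0].append(34)` → shared = [6, 4, 8, 34]; lists = [[6, 4, 8, 34], [6, 4, 8, 34], [6, 4, 8, 34]]
`print(lists[1])` → prints [6, 4, 8, 34]
`print(lists[2])` → prints [6, 4, 8, 34]
`print(shared)` → prints [6, 4, 8, 34]

Answer:
[6, 4, 8, 34]
[6, 4, 8, 34]
[6, 4, 8, 34]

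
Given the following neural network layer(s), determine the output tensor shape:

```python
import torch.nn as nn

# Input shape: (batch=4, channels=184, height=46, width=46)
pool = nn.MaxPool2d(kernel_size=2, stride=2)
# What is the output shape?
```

Input: (4, 184, 46, 46) -> Output: (4, 184, 23, 23)

Answer: (4, 184, 23, 23)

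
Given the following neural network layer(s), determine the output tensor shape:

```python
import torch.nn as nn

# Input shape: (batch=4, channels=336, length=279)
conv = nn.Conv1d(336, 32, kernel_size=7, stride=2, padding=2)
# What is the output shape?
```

Input: (4, 336, 279) -> Output: (4, 32, 139)

Answer: (4, 32, 139)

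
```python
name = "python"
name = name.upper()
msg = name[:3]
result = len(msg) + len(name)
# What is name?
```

Trace:
`name = "python"` → name = 'python'
`name = name.upper()` → name = 'PYTHON'
`msg = name[:3]` → msg = 'PYT'
`result = len(msg) + len(name)` → result = 9
So name = 'PYTHON'

Answer: 'PYTHON'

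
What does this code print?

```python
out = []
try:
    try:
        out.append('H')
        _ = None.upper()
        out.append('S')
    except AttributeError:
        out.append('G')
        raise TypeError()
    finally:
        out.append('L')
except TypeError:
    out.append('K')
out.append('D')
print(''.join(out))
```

Execution trace: 'H' (inner try body) → 'G' (inner except AttributeError) → 'L' (inner finally) → 'K' (outer except TypeError) → 'D' (after the try/except). Output: HGLKD

Answer: HGLKD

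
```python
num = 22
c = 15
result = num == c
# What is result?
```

Trace:
`num = 22` → num = 22
`c = 15` → c = 15
`result = num == c` → result = False
So result = False

Answer: False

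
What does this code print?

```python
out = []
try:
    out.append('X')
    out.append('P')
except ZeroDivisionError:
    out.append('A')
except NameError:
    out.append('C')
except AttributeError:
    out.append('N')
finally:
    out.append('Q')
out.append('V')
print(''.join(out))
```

Execution trace: 'X' (try body) → 'P' (try body, no exception) → 'Q' (finally) → 'V' (after the try/except). Output: XPQV

Answer: XPQV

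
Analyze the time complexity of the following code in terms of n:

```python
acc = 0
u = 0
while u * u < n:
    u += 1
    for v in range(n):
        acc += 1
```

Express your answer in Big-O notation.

Each loop level contributes: √n × n. Multiplying the contributions gives O(n√n).

Answer: O(n√n)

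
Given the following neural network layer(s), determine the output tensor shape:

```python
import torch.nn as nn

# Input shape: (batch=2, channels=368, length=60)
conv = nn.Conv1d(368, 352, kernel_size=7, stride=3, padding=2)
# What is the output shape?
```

Input: (2, 368, 60) -> Output: (2, 352, 20)

Answer: (2, 352, 20)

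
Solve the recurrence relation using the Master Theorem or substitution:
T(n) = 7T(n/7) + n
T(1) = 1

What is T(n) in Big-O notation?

By Master Theorem: a=7, b=7, f(n)=n. Since log_7(7) = 1 and f(n) = Θ(n^1), Case 2 applies. T(n) = O(n log n).

Answer: O(n log n)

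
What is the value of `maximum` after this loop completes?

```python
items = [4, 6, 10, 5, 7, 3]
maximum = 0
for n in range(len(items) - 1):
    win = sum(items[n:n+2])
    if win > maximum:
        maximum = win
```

Max sum of 2-element window in [4, 6, 10, 5, 7, 3]
`maximum` takes the values: 0 → 10 → 16

Answer: 16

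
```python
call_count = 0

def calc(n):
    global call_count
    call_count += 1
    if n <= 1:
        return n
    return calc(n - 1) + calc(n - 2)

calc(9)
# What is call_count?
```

Calls(n) = 1 + Calls(n-1) + Calls(n-2); Calls(0)=Calls(1)=1. For n=9 this gives 109.

Answer: 109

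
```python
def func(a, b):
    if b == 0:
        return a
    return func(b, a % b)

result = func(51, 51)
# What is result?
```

func(51, 51) -> func(51, 0) -> 51

Answer: 51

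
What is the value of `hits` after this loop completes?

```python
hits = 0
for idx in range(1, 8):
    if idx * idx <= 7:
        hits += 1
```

Count numbers where idx² ≤ 7
`hits` takes the values: 0 → 1 → 2

Answer: 2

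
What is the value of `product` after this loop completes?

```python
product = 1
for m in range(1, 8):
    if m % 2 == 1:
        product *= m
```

Product of odd numbers 1 to 7
`product` takes the values: 1 → 3 → 15 → 105

Answer: 105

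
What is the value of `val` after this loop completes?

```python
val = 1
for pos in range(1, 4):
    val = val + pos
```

Start at 1, add 1 through 3
`val` takes the values: 1 → 2 → 4 → 7

Answer: 7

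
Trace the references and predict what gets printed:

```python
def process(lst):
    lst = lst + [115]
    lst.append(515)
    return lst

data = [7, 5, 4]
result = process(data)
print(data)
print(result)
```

Key concept: rebinding parameter vs mutation.
Step by step:
`data = [7, 5, 4]` → data = [7, 5, 4]
`result = process(data)` → result = [7, 5, 4, 115, 515]
`print(data)` → prints [7, 5, 4]
`print(result)` → prints [7, 5, 4, 115, 515]

Answer:
[7, 5, 4]
[7, 5, 4, 115, 515]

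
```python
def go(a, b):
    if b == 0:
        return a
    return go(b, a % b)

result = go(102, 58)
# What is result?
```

go(102, 58) -> go(58, 44) -> go(44, 14) -> go(14, 2) -> go(2, 0) -> 2

Answer: 2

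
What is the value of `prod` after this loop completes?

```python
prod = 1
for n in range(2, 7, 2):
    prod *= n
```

Product of even numbers 2 to 6
`prod` takes the values: 1 → 2 → 8 → 48

Answer: 48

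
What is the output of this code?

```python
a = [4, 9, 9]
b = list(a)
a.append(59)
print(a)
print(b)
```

Key concept: list() constructor creates copy.
Step by step:
`a = [4, 9, 9]` → a = [4, 9, 9]
`b = list(a)` → b = [4, 9, 9]
`a.append(59)` → a = [4, 9, 9, 59]
`print(a)` → prints [4, 9, 9, 59]
`print(b)` → prints [4, 9, 9]

Answer:
[4, 9, 9, 59]
[4, 9, 9]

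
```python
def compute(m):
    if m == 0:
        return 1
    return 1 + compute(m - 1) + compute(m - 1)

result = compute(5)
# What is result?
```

compute(m) = 1 + 2·compute(m-1), compute(0)=1. Closed form: (1+1)·2^5 - 1 = 63.

Answer: 63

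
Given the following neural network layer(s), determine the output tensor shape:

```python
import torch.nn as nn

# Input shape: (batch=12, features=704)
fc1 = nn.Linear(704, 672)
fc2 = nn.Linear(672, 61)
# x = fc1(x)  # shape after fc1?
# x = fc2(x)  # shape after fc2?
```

Input: (12, 704) -> after fc1: (12, 672) -> Output: (12, 61)

Answer: (12, 61)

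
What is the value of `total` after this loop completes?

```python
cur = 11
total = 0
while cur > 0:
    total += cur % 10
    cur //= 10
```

Sum digits of 11
`total` takes the values: 0 → 1 → 2

Answer: 2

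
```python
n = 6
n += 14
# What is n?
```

Trace:
`n = 6` → n = 6
`n += 14` → n = 20
So n = 20

Answer: 20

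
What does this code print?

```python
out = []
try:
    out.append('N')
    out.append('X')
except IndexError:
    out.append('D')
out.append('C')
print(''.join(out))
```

Execution trace: 'N' (try body) → 'X' (try body, no exception) → 'C' (after the try/except). Output: NXC

Answer: NXC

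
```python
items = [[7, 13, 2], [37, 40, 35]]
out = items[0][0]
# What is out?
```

Trace:
`items = [[7, 13, 2], [37, 40, 35]]` → items = [[7, 13, 2], [37, 40, 35]]
`out = items[0][0]` → out = 7
So out = 7

Answer: 7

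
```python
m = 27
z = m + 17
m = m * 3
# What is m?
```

Trace:
`m = 27` → m = 27
`z = m + 17` → z = 44
`m = m * 3` → m = 81
So m = 81

Answer: 81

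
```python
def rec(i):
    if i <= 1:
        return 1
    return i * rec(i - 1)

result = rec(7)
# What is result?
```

rec(7) = 7 * 6 * 5 * 4 * 3 * 2 * 1 = 5040

Answer: 5040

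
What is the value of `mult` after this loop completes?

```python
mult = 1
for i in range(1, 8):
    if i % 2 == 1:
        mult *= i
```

Product of odd numbers 1 to 7
`mult` takes the values: 1 → 3 → 15 → 105

Answer: 105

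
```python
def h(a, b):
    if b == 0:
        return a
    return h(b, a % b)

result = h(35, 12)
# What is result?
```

h(35, 12) -> h(12, 11) -> h(11, 1) -> h(1, 0) -> 1

Answer: 1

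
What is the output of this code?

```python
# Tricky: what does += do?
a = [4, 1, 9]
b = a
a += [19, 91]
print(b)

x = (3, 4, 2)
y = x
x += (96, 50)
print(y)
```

Key concept: += behavior differs for mutable vs immutable.
Step by step:
`a = [4, 1, 9]` → a = [4, 1, 9]
`b = a` → b = [4, 1, 9] (same object as a)
`a += [19, 91]` → a = [4, 1, 9, 19, 91] (same object as b); b = [4, 1, 9, 19, 91] (same object as a)
`print(b)` → prints [4, 1, 9, 19, 91]
`x = (3, 4, 2)` → x = (3, 4, 2)
`y = x` → y = (3, 4, 2)
`x += (96, 50)` → x = (3, 4, 2, 96, 50)
`print(y)` → prints (3, 4, 2)

Answer:
[4, 1, 9, 19, 91]
(3, 4, 2)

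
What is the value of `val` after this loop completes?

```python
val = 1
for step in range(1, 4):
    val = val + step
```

Start at 1, add 1 through 3
`val` takes the values: 1 → 2 → 4 → 7

Answer: 7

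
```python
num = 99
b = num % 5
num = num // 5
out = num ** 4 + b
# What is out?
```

Trace:
`num = 99` → num = 99
`b = num % 5` → b = 4
`num = num // 5` → num = 19
`out = num ** 4 + b` → out = 130325
So out = 130325

Answer: 130325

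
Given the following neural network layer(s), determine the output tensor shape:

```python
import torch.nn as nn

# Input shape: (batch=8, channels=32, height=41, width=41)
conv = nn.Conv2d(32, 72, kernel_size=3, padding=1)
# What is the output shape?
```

Input: (8, 32, 41, 41) -> Output: (8, 72, 41, 41)

Answer: (8, 72, 41, 41)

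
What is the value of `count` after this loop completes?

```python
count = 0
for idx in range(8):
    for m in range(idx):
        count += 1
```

Triangle number: 0+1+2+...+7
`count` takes the values: 0 → 1 → 2 → 3 → 4 → 5 → 6 → 7 → 8 → 9 → 10 → 11 → 12 → 13 → 14 → 15 → 16 → 17 → 18 → 19 → 20 → 21 → 22 → 23 → 24 → 25 → 26 → 27 → 28

Answer: 28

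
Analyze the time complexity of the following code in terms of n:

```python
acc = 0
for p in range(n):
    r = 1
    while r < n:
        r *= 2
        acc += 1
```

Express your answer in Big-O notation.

Each loop level contributes: n × log n. Multiplying the contributions gives O(n log n).

Answer: O(n log n)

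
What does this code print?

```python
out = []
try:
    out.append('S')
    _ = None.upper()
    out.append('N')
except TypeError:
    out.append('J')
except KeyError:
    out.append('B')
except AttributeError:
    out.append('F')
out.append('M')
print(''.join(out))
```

Execution trace: 'S' (try body) → 'F' (except AttributeError) → 'M' (after the try/except). Output: SFM

Answer: SFM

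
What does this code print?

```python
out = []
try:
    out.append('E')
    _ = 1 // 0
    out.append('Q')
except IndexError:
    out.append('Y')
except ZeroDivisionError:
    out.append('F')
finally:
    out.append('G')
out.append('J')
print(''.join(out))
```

Execution trace: 'E' (try body) → 'F' (except ZeroDivisionError) → 'G' (finally) → 'J' (after the try/except). Output: EFGJ

Answer: EFGJ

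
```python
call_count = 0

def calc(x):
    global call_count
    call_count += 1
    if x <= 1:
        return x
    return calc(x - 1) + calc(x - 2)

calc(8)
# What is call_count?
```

Calls(x) = 1 + Calls(x-1) + Calls(x-2); Calls(0)=Calls(1)=1. For x=8 this gives 67.

Answer: 67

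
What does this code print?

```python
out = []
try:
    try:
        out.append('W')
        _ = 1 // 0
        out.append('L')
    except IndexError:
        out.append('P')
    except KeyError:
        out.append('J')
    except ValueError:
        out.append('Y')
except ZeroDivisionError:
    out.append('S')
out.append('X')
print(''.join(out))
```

Execution trace: 'W' (try body) → 'S' (outer except ZeroDivisionError) → 'X' (after the try/except). Output: WSX

Answer: WSX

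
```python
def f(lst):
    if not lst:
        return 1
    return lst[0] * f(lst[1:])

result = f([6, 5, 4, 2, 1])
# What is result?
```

Product over [6, 5, 4, 2, 1] = 6 * 5 * 4 * 2 * 1 = 240

Answer: 240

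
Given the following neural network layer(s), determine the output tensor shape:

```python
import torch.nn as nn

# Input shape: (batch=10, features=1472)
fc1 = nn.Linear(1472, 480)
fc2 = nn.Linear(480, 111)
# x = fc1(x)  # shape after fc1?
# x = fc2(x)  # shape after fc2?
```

Input: (10, 1472) -> after fc1: (10, 480) -> Output: (10, 111)

Answer: (10, 111)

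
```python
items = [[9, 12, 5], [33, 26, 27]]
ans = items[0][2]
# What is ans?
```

Trace:
`items = [[9, 12, 5], [33, 26, 27]]` → items = [[9, 12, 5], [33, 26, 27]]
`ans = items[0][2]` → ans = 5
So ans = 5

Answer: 5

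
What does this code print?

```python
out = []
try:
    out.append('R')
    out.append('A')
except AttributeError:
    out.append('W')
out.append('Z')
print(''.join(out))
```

Execution trace: 'R' (try body) → 'A' (try body, no exception) → 'Z' (after the try/except). Output: RAZ

Answer: RAZ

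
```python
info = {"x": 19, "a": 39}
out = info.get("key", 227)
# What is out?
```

Trace:
`info = {"x": 19, "a": 39}` → info = {'x': 19, 'a': 39}
`out = info.get("key", 227)` → out = 227
So out = 227

Answer: 227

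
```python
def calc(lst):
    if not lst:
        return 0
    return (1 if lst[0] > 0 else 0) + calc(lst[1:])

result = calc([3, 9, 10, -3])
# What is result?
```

Count of positive elements in [3, 9, 10, -3] = 3

Answer: 3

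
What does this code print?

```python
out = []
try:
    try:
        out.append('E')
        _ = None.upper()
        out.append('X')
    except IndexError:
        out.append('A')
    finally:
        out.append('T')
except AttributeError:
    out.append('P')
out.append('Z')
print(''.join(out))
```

Execution trace: 'E' (try body) → 'T' (finally) → 'P' (outer except AttributeError) → 'Z' (after the try/except). Output: ETPZ

Answer: ETPZ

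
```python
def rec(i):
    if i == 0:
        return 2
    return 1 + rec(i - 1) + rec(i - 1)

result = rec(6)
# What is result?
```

rec(i) = 1 + 2·rec(i-1), rec(0)=2. Closed form: (2+1)·2^6 - 1 = 191.

Answer: 191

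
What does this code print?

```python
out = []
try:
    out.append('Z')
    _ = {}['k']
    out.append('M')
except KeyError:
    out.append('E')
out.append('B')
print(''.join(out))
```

Execution trace: 'Z' (try body) → 'E' (except KeyError) → 'B' (after the try/except). Output: ZEB

Answer: ZEB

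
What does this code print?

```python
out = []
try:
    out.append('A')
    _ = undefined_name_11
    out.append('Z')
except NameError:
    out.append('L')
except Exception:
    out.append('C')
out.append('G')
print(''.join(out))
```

Execution trace: 'A' (try body) → 'L' (except NameError) → 'G' (after the try/except). Output: ALG

Answer: ALG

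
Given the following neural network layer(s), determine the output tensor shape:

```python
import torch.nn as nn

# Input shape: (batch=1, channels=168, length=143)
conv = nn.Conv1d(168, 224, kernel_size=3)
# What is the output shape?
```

Input: (1, 168, 143) -> Output: (1, 224, 141)

Answer: (1, 224, 141)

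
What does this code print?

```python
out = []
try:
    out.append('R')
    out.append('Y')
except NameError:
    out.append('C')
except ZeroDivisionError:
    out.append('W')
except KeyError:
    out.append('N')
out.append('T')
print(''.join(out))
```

Execution trace: 'R' (try body) → 'Y' (try body, no exception) → 'T' (after the try/except). Output: RYT

Answer: RYT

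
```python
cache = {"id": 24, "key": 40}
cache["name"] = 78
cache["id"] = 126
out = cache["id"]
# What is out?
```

Trace:
`cache = {"id": 24, "key": 40}` → cache = {'id': 24, 'key': 40}
`cache["name"] = 78` → cache = {'id': 24, 'key': 40, 'name': 78}
`cache["id"] = 126` → cache = {'id': 126, 'key': 40, 'name': 78}
`out = cache["id"]` → out = 126
So out = 126

Answer: 126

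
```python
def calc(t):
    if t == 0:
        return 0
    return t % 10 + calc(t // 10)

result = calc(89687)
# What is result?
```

Sum of digits of 89687: 7 + 8 + 6 + 9 + 8 = 38

Answer: 38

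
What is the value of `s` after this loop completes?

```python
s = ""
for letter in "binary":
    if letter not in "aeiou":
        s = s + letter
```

Remove vowels from 'binary'
`s` takes the values: "" → "b" → "bn" → "bnr" → "bnry"

Answer: "bnry"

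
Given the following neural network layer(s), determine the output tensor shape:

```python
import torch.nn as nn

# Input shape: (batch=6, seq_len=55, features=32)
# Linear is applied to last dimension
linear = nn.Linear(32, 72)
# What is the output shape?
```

Input: (6, 55, 32) -> Output: (6, 55, 72)

Answer: (6, 55, 72)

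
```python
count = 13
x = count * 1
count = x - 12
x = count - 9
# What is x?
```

Trace:
`count = 13` → count = 13
`x = count * 1` → x = 13
`count = x - 12` → count = 1
`x = count - 9` → x = -8
So x = -8

Answer: -8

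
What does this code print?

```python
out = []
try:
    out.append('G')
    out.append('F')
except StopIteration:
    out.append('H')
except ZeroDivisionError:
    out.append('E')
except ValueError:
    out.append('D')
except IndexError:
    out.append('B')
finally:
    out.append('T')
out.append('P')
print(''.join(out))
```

Execution trace: 'G' (try body) → 'F' (try body, no exception) → 'T' (finally) → 'P' (after the try/except). Output: GFTP

Answer: GFTP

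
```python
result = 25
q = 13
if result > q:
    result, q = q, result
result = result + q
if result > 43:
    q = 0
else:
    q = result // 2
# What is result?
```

Trace:
`result = 25` → result = 25
`q = 13` → q = 13
`if result > q: ...` → result > q is True → result = 13; q = 25
`result = result + q` → result = 38
`if result > 43: ...` → result > 43 is False, take else branch → q = 19
So result = 38

Answer: 38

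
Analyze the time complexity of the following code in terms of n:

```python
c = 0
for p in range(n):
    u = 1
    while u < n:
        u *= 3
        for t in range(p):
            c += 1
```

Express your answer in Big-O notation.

Each loop level contributes: n × log n × n. Multiplying the contributions gives O(n^2 log n).

Answer: O(n^2 log n)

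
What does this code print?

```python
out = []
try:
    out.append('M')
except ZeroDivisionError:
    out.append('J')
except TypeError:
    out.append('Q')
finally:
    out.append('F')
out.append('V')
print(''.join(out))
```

Execution trace: 'M' (try body, no exception) → 'F' (finally) → 'V' (after the try/except). Output: MFV

Answer: MFV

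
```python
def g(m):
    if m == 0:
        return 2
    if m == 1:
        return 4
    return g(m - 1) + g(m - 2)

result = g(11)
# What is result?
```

Build up from base cases: g(0)=2, g(1)=4, g(2)=6, g(3)=10, g(4)=16, g(5)=26, g(6)=42, ..., g(11)=466

Answer: 466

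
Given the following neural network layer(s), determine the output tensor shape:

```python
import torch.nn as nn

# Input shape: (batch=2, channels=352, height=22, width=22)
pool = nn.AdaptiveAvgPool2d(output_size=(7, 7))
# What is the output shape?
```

Input: (2, 352, 22, 22) -> Output: (2, 352, 7, 7)

Answer: (2, 352, 7, 7)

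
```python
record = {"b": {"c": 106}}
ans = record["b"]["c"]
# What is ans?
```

Trace:
`record = {"b": {"c": 106}}` → record = {'b': {'c': 106}}
`ans = record["b"]["c"]` → ans = 106
So ans = 106

Answer: 106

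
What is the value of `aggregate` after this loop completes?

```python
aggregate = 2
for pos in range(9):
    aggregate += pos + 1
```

Start at 2, add 1 to 9 = 47
`aggregate` takes the values: 2 → 3 → 5 → 8 → 12 → 17 → 23 → 30 → 38 → 47

Answer: 47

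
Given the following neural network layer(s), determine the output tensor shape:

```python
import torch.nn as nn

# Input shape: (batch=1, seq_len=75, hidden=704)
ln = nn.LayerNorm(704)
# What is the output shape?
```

Input: (1, 75, 704) -> Output: (1, 75, 704)

Answer: (1, 75, 704)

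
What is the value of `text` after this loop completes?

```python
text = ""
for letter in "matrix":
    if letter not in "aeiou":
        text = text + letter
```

Remove vowels from 'matrix'
`text` takes the values: "" → "m" → "mt" → "mtr" → "mtrx"

Answer: "mtrx"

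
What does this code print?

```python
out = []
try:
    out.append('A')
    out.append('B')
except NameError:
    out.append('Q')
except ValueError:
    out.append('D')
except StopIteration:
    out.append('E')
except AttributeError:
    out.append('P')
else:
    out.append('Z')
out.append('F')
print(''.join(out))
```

Execution trace: 'A' (try body) → 'B' (try body, no exception) → 'Z' (else) → 'F' (after the try/except). Output: ABZF

Answer: ABZF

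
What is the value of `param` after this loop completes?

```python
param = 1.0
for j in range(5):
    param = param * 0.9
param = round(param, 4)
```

Exponential decay: 1.0 * 0.9^5
`param` takes the values: 1.0 → 0.9 → 0.81 → 0.729 → 0.6561 → 0.59049 → 0.5905

Answer: 0.5905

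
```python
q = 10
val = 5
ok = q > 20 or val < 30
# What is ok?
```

Trace:
`q = 10` → q = 10
`val = 5` → val = 5
`ok = q > 20 or val < 30` → ok = True
So ok = True

Answer: True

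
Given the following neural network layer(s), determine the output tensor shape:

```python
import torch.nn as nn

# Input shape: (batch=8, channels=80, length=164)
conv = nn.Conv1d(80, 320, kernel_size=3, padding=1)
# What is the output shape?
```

Input: (8, 80, 164) -> Output: (8, 320, 164)

Answer: (8, 320, 164)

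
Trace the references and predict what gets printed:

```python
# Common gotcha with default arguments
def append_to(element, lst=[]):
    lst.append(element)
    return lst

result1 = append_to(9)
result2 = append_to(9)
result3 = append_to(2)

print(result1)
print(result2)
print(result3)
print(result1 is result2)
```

Key concept: mutable default argument gotcha.
Step by step:
`result1 = append_to(9)` → result1 = [9]
`result2 = append_to(9)` → result1 = [9, 9] (same object as result2); result2 = [9, 9] (same object as result1)
`result3 = append_to(2)` → result1 = [9, 9, 2] (same object as result2, result3); result2 = [9, 9, 2] (same object as result1, result3); result3 = [9, 9, 2] (same object as result1, result2)
`print(result1)` → prints [9, 9, 2]
`print(result2)` → prints [9, 9, 2]
`print(result3)` → prints [9, 9, 2]
`print(result1 is result2)` → prints True

Answer:
[9, 9, 2]
[9, 9, 2]
[9, 9, 2]
True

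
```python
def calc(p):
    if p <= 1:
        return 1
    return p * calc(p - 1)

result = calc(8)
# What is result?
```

calc(8) = 8 * 7 * 6 * 5 * 4 * 3 * 2 * 1 = 40320

Answer: 40320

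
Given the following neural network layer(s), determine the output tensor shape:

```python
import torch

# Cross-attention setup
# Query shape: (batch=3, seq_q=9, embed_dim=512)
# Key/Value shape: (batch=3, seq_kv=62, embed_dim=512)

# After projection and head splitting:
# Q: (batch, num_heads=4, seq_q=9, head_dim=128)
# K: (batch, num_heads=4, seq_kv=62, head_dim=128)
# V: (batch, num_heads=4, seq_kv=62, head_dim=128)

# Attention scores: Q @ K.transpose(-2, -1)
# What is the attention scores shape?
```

Input: (3, 9, 512) -> Output: (3, 4, 9, 62)

Answer: (3, 4, 9, 62)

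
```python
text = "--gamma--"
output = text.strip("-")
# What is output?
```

Trace:
`text = "--gamma--"` → text = '--gamma--'
`output = text.strip("-")` → output = 'gamma'
So output = 'gamma'

Answer: 'gamma'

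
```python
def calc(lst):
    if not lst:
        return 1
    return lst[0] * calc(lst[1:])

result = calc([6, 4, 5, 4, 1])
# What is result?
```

Product over [6, 4, 5, 4, 1] = 6 * 4 * 5 * 4 * 1 = 480

Answer: 480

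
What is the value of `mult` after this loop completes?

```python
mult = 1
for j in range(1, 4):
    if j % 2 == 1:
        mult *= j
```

Product of odd numbers 1 to 3
`mult` takes the values: 1 → 3

Answer: 3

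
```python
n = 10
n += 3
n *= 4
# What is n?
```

Trace:
`n = 10` → n = 10
`n += 3` → n = 13
`n *= 4` → n = 52
So n = 52

Answer: 52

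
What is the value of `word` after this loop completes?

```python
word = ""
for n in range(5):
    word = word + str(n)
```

Concatenate digits 0 to 4
`word` takes the values: "" → "0" → "01" → "012" → "0123" → "01234"

Answer: "01234"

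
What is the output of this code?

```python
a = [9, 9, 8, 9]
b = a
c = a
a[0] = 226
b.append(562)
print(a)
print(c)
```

Key concept: multiple aliases.
Step by step:
`a = [9, 9, 8, 9]` → a = [9, 9, 8, 9]
`b = a` → b = [9, 9, 8, 9] (same object as a)
`c = a` → c = [9, 9, 8, 9] (same object as a, b)
`a[0] = 226` → a = [226, 9, 8, 9] (same object as b, c); b = [226, 9, 8, 9] (same object as a, c); c = [226, 9, 8, 9] (same object as a, b)
`b.append(562)` → a = [226, 9, 8, 9, 562] (same object as b, c); b = [226, 9, 8, 9, 562] (same object as a, c); c = [226, 9, 8, 9, 562] (same object as a, b)
`print(a)` → prints [226, 9, 8, 9, 562]
`print(c)` → prints [226, 9, 8, 9, 562]

Answer:
[226, 9, 8, 9, 562]
[226, 9, 8, 9, 562]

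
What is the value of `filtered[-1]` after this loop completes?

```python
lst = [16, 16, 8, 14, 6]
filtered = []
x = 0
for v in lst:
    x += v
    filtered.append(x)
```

Cumulative sum ends at 60
`filtered` takes the values: [] → [16] → [16, 32] → [16, 32, 40] → [16, 32, 40, 54] → [16, 32, 40, 54, 60]
So `filtered[-1]` = 60

Answer: 60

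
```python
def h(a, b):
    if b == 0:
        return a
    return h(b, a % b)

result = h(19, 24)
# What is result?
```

h(19, 24) -> h(24, 19) -> h(19, 5) -> h(5, 4) -> h(4, 1) -> h(1, 0) -> 1

Answer: 1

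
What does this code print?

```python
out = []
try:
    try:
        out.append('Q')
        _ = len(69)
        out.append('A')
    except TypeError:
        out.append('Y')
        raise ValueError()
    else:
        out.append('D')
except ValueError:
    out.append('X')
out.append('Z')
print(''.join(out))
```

Execution trace: 'Q' (inner try body) → 'Y' (inner except TypeError) → 'X' (outer except ValueError) → 'Z' (after the try/except). Output: QYXZ

Answer: QYXZ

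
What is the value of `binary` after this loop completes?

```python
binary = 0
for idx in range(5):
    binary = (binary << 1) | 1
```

Build 5 consecutive 1-bits: 0b11111
`binary` takes the values: 0 → 1 → 3 → 7 → 15 → 31

Answer: 31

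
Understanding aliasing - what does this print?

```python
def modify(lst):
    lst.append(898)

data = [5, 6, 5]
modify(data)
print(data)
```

Key concept: function modifies passed list.
Step by step:
`data = [5, 6, 5]` → data = [5, 6, 5]
`modify(data)` → data = [5, 6, 5, 898]
`print(data)` → prints [5, 6, 5, 898]

Answer: [5, 6, 5, 898]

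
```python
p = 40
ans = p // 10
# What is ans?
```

Trace:
`p = 40` → p = 40
`ans = p // 10` → ans = 4
So ans = 4

Answer: 4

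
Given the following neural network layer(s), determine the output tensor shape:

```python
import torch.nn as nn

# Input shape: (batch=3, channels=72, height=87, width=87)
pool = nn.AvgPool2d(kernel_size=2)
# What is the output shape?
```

Input: (3, 72, 87, 87) -> Output: (3, 72, 43, 43)

Answer: (3, 72, 43, 43)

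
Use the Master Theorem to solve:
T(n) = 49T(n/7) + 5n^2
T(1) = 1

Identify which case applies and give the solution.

a=49, b=7, f(n)=5n^2. log_7(49) = 2. Since c=2 = 2, Case 2 applies: T(n) = Θ(n^log_b(a) · log n) = O(n^2 log n).

Answer: O(n^2 log n) - Case 2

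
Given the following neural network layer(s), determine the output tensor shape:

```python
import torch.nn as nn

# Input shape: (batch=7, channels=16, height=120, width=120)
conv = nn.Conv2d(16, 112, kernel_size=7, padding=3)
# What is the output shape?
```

Input: (7, 16, 120, 120) -> Output: (7, 112, 120, 120)

Answer: (7, 112, 120, 120)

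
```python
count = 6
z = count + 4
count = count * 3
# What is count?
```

Trace:
`count = 6` → count = 6
`z = count + 4` → z = 10
`count = count * 3` → count = 18
So count = 18

Answer: 18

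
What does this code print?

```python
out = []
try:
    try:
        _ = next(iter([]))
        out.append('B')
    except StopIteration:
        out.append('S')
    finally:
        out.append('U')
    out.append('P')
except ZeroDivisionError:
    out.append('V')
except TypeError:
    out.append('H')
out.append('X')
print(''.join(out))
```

Execution trace: 'S' (inner except StopIteration) → 'U' (inner finally) → 'P' (try body, no exception) → 'X' (after the try/except). Output: SUPX

Answer: SUPX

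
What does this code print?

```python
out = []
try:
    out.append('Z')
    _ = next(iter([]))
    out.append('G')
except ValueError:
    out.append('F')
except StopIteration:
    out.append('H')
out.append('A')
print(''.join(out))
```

Execution trace: 'Z' (try body) → 'H' (except StopIteration) → 'A' (after the try/except). Output: ZHA

Answer: ZHA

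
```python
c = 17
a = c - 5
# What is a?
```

Trace:
`c = 17` → c = 17
`a = c - 5` → a = 12
So a = 12

Answer: 12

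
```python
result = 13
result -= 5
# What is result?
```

Trace:
`result = 13` → result = 13
`result -= 5` → result = 8
So result = 8

Answer: 8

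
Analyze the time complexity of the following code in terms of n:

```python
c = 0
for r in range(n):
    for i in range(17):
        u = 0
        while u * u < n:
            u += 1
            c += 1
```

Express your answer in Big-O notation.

Each loop level contributes: n × 1 × √n. Multiplying the contributions gives O(n√n).

Answer: O(n√n)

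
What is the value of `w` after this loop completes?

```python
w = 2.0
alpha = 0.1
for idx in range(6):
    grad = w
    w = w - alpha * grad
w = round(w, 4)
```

Gradient descent: w = 2.0 * (1 - 0.1)^6
`w` takes the values: 2.0 → 1.8 → 1.62 → 1.458 → 1.3122 → 1.18098 → 1.062882 → 1.0629

Answer: 1.0629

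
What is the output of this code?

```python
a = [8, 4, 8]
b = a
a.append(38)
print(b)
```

Key concept: basic list aliasing.
Step by step:
`a = [8, 4, 8]` → a = [8, 4, 8]
`b = a` → b = [8, 4, 8] (same object as a)
`a.append(38)` → a = [8, 4, 8, 38] (same object as b); b = [8, 4, 8, 38] (same object as a)
`print(b)` → prints [8, 4, 8, 38]

Answer: [8, 4, 8, 38]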